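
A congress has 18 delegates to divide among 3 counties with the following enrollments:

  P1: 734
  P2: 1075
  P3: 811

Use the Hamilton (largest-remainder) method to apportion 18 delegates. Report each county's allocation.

The standard divisor is 2620/18 ≈ 145.556.
Standard quotas: P1 5.043, P2 7.385, P3 5.572.
Lower quotas: P1 5, P2 7, P3 5 (sum 17, leaving 1 seat).
Remainders in descending order: P3 0.572, P2 0.385, P1 0.043.
Largest remainder: P3 receives the extra seat.

P1: 5, P2: 7, P3: 6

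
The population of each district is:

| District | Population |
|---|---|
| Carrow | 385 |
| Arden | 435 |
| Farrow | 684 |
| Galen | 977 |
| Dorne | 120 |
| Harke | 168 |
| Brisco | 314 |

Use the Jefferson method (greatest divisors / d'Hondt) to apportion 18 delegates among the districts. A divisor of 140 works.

Carrow 2, Arden 3, Farrow 4, Galen 6, Dorne 0, Harke 1, Brisco 2

With modified divisor 140: modified quotas Carrow 2.750, Arden 3.107, Farrow 4.886, Galen 6.979, Dorne 0.857, Harke 1.200, Brisco 2.243.
Rounding down: Carrow 2, Arden 3, Farrow 4, Galen 6, Dorne 0, Harke 1, Brisco 2 (total 18).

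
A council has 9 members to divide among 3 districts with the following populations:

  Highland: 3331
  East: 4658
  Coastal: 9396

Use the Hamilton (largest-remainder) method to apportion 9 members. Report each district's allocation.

Total 17385; standard divisor 17385/9 ≈ 1931.667.
Standard quotas: Highland 1.7244, East 2.4114, Coastal 4.8642.
Lower quotas: Highland 1, East 2, Coastal 4 (sum 7, leaving 2 seats).
Remainders in descending order: Coastal 0.8642, Highland 0.7244, East 0.4114.
Largest remainders: Coastal, Highland receive the extra seats.

Highland 2; East 2; Coastal 5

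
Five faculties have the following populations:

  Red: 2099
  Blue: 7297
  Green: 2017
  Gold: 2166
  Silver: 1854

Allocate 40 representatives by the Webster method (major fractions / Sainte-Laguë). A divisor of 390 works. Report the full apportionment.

Red 5, Blue 19, Green 5, Gold 6, Silver 5

With modified divisor 390: modified quotas Red 5.382, Blue 18.710, Green 5.172, Gold 5.554, Silver 4.754.
Rounding to the nearest integer: Red 5, Blue 19, Green 5, Gold 6, Silver 5 (total 40).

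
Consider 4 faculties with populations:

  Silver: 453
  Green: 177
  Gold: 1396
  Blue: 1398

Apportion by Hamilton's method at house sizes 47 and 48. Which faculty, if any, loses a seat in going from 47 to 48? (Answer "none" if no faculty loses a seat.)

Green

At 47 seats: Silver 6, Green 3, Gold 19, Blue 19.
At 48 seats: Silver 6, Green 2, Gold 20, Blue 20.
Green drops from 3 to 2.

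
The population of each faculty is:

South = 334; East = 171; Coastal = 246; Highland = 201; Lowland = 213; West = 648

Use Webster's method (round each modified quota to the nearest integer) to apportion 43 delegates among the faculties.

Standard divisor 1813/43 ≈ 42.163; standard quotas: South 7.922, East 4.056, Coastal 5.835, Highland 4.767, Lowland 5.052, West 15.369.
Rounding to the nearest integer gives South 8, East 4, Coastal 6, Highland 5, Lowland 5, West 15 — total 43, matching the house size, so no adjustment is needed.

South: 8, East: 4, Coastal: 6, Highland: 5, Lowland: 5, West: 15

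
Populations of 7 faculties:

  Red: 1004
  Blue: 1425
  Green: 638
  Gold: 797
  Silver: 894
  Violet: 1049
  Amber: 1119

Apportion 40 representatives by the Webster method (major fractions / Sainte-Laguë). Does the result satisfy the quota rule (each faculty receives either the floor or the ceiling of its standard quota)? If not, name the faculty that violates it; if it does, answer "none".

Standard quotas: Red 5.798, Blue 8.230, Green 3.685, Gold 4.603, Silver 5.163, Violet 6.058, Amber 6.463.
Webster allocation: Red 6, Blue 8, Green 4, Gold 5, Silver 5, Violet 6, Amber 6.
Every allocation lies between the lower and upper quota.

none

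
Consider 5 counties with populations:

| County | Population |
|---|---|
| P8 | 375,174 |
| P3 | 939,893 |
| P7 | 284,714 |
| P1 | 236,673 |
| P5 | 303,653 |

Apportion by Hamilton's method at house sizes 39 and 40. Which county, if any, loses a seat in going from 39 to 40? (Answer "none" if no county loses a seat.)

At 39 seats: P8 7, P3 17, P7 5, P1 4, P5 6.
At 40 seats: P8 7, P3 18, P7 5, P1 4, P5 6.
No county's allocation decreased.

none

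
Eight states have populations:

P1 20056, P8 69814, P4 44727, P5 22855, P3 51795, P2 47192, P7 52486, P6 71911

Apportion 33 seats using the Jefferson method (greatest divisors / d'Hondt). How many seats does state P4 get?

Standard divisor 380836/33 ≈ 11540.485; standard quotas: P1 1.738, P8 6.049, P4 3.876, P5 1.980, P3 4.488, P2 4.089, P7 4.548, P6 6.231.
Rounding down gives 1, 6, 3, 1, 4, 4, 4, 6 = 29 seats, so the divisor must be adjusted.
With modified divisor 10316: modified quotas P1 1.944, P8 6.768, P4 4.336, P5 2.215, P3 5.021, P2 4.575, P7 5.088, P6 6.971.
Rounding down: P1 1, P8 6, P4 4, P5 2, P3 5, P2 4, P7 5, P6 6 (total 33).
P4 receives 4.

4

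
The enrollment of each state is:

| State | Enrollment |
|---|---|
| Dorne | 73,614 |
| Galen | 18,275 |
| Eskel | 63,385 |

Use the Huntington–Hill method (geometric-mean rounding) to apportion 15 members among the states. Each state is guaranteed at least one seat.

With divisor 10598: modified quotas Dorne 6.946, Galen 1.724, Eskel 5.981.
Geometric-mean thresholds: Dorne √(6·7)=6.481, Galen √(1·2)=1.414, Eskel √(5·6)=5.477.
Each quota rounded against its threshold gives Dorne 7, Galen 2, Eskel 6 (total 15).

Dorne=7, Galen=2, Eskel=6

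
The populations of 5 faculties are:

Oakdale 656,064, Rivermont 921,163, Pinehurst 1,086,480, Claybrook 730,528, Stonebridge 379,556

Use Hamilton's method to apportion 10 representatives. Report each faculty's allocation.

Total 3773791; standard divisor 3773791/10 ≈ 377379.1.
Standard quotas: Oakdale 1.7385, Rivermont 2.4409, Pinehurst 2.8790, Claybrook 1.9358, Stonebridge 1.0058.
Lower quotas: Oakdale 1, Rivermont 2, Pinehurst 2, Claybrook 1, Stonebridge 1 (sum 7, leaving 3 seats).
Remainders in descending order: Claybrook 0.9358, Pinehurst 0.8790, Oakdale 0.7385, Rivermont 0.4409, Stonebridge 0.0058.
The surplus seats go to Claybrook, Pinehurst, Oakdale.

Oakdale=2, Rivermont=2, Pinehurst=3, Claybrook=2, Stonebridge=1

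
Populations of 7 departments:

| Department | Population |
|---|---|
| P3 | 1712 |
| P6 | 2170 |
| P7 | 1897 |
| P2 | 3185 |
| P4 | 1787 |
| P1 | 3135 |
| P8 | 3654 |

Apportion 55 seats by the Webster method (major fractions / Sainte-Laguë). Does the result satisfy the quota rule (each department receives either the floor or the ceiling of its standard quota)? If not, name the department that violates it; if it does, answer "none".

none

Standard quotas: P3 5.368, P6 6.804, P7 5.948, P2 9.987, P4 5.603, P1 9.830, P8 11.458.
Webster allocation: P3 5, P6 7, P7 6, P2 10, P4 6, P1 10, P8 11.
Every allocation lies between the lower and upper quota.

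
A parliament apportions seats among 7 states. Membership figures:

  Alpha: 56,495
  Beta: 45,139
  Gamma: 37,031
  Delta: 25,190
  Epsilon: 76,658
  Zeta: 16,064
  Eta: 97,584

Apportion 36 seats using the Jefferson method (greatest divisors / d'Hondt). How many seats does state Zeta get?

Standard divisor 354161/36 ≈ 9837.806; standard quotas: Alpha 5.743, Beta 4.588, Gamma 3.764, Delta 2.561, Epsilon 7.792, Zeta 1.633, Eta 9.919.
Rounding down gives 5, 4, 3, 2, 7, 1, 9 = 31 seats, so the divisor must be adjusted.
With modified divisor 8900: modified quotas Alpha 6.348, Beta 5.072, Gamma 4.161, Delta 2.830, Epsilon 8.613, Zeta 1.805, Eta 10.964.
Rounding down: Alpha 6, Beta 5, Gamma 4, Delta 2, Epsilon 8, Zeta 1, Eta 10 (total 36).
Zeta receives 1.

1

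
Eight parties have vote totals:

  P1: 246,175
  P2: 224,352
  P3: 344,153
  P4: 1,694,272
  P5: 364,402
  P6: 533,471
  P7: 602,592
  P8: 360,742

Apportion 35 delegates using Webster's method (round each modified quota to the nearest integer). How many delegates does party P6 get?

Standard divisor 4370159/35 ≈ 124861.686; standard quotas: P1 1.972, P2 1.797, P3 2.756, P4 13.569, P5 2.918, P6 4.272, P7 4.826, P8 2.889.
Rounding to the nearest integer gives 2, 2, 3, 14, 3, 4, 5, 3 = 36 seats, so the divisor must be adjusted.
With modified divisor 129700: modified quotas P1 1.898, P2 1.730, P3 2.653, P4 13.063, P5 2.810, P6 4.113, P7 4.646, P8 2.781.
Rounding to the nearest integer: P1 2, P2 2, P3 3, P4 13, P5 3, P6 4, P7 5, P8 3 (total 35).
P6 receives 4.

4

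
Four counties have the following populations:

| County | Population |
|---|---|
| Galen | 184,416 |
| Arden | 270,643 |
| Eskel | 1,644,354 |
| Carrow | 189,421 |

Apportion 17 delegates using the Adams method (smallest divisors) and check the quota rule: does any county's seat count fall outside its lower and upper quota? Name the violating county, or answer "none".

Standard quotas: Galen 1.370, Arden 2.010, Eskel 12.213, Carrow 1.407.
Adams allocation: Galen 2, Arden 2, Eskel 11, Carrow 2.
Eskel has quota 12.213 (lower 12, upper 13) but receives 11 — outside the quota interval.

Eskel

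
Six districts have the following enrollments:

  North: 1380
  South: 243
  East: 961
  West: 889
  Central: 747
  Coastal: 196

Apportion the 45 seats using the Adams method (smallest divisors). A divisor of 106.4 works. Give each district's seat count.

North=13, South=3, East=10, West=9, Central=8, Coastal=2

With modified divisor 106.4: modified quotas North 12.970, South 2.284, East 9.032, West 8.355, Central 7.021, Coastal 1.842.
Rounding up: North 13, South 3, East 10, West 9, Central 8, Coastal 2 (total 45).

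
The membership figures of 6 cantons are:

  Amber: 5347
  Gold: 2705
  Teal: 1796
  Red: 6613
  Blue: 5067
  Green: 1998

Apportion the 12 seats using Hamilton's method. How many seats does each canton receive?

Amber 3, Gold 1, Teal 1, Red 3, Blue 3, Green 1

Total 23526; standard divisor 23526/12 ≈ 1960.5.
Standard quotas: Amber 2.7274, Gold 1.3798, Teal 0.9161, Red 3.3731, Blue 2.5845, Green 1.0191.
Lower quotas: Amber 2, Gold 1, Teal 0, Red 3, Blue 2, Green 1 (sum 9, leaving 3 seats).
Remainders in descending order: Teal 0.9161, Amber 0.7274, Blue 0.5845, Gold 0.3798, Red 0.3731, Green 0.0191.
Largest remainders: Teal, Amber, Blue receive the extra seats.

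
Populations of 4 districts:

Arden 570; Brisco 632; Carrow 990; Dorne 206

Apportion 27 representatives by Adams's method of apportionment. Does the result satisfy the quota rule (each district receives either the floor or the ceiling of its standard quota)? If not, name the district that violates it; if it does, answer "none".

none

Standard quotas: Arden 6.418, Brisco 7.116, Carrow 11.147, Dorne 2.319.
Adams allocation: Arden 6, Brisco 7, Carrow 11, Dorne 3.
Every allocation lies between the lower and upper quota.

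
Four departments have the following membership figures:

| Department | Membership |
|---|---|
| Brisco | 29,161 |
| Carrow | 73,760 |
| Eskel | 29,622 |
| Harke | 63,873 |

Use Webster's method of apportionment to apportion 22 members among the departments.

Brisco 3, Carrow 9, Eskel 3, Harke 7

Standard divisor 196416/22 ≈ 8928; standard quotas: Brisco 3.266, Carrow 8.262, Eskel 3.318, Harke 7.154.
Rounding to the nearest integer gives 3, 8, 3, 7 = 21 seats, so the divisor must be adjusted.
With modified divisor 8600: modified quotas Brisco 3.391, Carrow 8.577, Eskel 3.444, Harke 7.427.
Rounding to the nearest integer: Brisco 3, Carrow 9, Eskel 3, Harke 7 (total 22).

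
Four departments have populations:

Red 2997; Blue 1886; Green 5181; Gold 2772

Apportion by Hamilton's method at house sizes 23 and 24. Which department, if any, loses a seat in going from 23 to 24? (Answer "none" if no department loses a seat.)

At 23 seats: Red 5, Blue 4, Green 9, Gold 5.
At 24 seats: Red 6, Blue 3, Green 10, Gold 5.
Blue drops from 4 to 3.

Blue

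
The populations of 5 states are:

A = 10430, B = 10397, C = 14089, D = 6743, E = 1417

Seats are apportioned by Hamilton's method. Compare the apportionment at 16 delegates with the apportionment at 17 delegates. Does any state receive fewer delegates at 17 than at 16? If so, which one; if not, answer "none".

E

At 16 seats: A 4, B 4, C 5, D 2, E 1.
At 17 seats: A 4, B 4, C 6, D 3, E 0.
E drops from 1 to 0.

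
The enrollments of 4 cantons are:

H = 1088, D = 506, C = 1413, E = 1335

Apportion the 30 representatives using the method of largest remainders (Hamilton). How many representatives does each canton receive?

H: 8, D: 3, C: 10, E: 9

Standard divisor: 4342 ÷ 30 ≈ 144.733.
Standard quotas: H 7.517, D 3.496, C 9.763, E 9.224.
Lower quotas: H 7, D 3, C 9, E 9 (sum 28, leaving 2 seats).
Remainders in descending order: C 0.763, H 0.517, D 0.496, E 0.224.
The surplus seats go to C, H.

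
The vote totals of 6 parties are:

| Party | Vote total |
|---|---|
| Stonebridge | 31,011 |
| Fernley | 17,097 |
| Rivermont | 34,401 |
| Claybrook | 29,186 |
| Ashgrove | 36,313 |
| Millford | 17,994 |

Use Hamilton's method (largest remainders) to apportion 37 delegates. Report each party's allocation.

Total 166002; standard divisor 166002/37 ≈ 4486.541.
Standard quotas: Stonebridge 6.9120, Fernley 3.8107, Rivermont 7.6676, Claybrook 6.5052, Ashgrove 8.0938, Millford 4.0107.
Lower quotas: Stonebridge 6, Fernley 3, Rivermont 7, Claybrook 6, Ashgrove 8, Millford 4 (sum 34, leaving 3 seats).
Remainders in descending order: Stonebridge 0.9120, Fernley 0.8107, Rivermont 0.6676, Claybrook 0.5052, Ashgrove 0.0938, Millford 0.0107.
The surplus seats go to Stonebridge, Fernley, Rivermont.

Stonebridge 7, Fernley 4, Rivermont 8, Claybrook 6, Ashgrove 8, Millford 4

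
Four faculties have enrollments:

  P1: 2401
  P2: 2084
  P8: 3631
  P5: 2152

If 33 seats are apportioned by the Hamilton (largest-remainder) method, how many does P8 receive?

The standard divisor is 10268/33 ≈ 311.152.
Standard quotas: P1 7.716, P2 6.698, P8 11.670, P5 6.916.
Lower quotas: P1 7, P2 6, P8 11, P5 6 (sum 30, leaving 3 seats).
Remainders in descending order: P5 0.916, P1 0.716, P2 0.698, P8 0.670.
The surplus seats go to P5, P1, P2.
P8 receives 11.

11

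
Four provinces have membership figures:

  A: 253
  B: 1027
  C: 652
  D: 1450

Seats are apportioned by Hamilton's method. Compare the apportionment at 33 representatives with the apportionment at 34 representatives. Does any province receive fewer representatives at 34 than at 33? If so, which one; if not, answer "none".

A

At 33 seats: A 3, B 10, C 6, D 14.
At 34 seats: A 2, B 10, C 7, D 15.
A drops from 3 to 2.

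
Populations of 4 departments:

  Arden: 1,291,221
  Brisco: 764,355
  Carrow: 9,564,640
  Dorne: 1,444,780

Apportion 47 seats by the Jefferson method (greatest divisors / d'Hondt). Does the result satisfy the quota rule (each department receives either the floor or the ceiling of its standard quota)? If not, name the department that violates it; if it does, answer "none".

Carrow

Standard quotas: Arden 4.645, Brisco 2.750, Carrow 34.408, Dorne 5.197.
Jefferson allocation: Arden 4, Brisco 2, Carrow 36, Dorne 5.
Carrow has quota 34.408 (lower 34, upper 35) but receives 36 — outside the quota interval.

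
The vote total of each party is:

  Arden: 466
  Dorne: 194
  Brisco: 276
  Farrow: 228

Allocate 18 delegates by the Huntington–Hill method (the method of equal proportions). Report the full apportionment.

With divisor 64: modified quotas Arden 7.281, Dorne 3.031, Brisco 4.312, Farrow 3.562.
Geometric-mean thresholds: Arden √(7·8)=7.483, Dorne √(3·4)=3.464, Brisco √(4·5)=4.472, Farrow √(3·4)=3.464.
Each quota rounded against its threshold gives Arden 7, Dorne 3, Brisco 4, Farrow 4 (total 18).

Arden=7, Dorne=3, Brisco=4, Farrow=4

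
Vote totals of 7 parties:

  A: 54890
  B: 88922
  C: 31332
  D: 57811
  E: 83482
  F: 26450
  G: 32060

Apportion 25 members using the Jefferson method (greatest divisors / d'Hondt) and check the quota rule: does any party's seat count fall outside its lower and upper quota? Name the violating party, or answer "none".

Standard quotas: A 3.660, B 5.929, C 2.089, D 3.855, E 5.566, F 1.764, G 2.138.
Jefferson allocation: A 4, B 6, C 2, D 4, E 6, F 1, G 2.
Every allocation lies between the lower and upper quota.

none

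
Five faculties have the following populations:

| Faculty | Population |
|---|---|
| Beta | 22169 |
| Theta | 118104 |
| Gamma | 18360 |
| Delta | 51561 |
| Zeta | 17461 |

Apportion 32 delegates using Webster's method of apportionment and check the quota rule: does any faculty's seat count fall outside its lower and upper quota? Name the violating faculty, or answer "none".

none

Standard quotas: Beta 3.116, Theta 16.601, Gamma 2.581, Delta 7.248, Zeta 2.454.
Webster allocation: Beta 3, Theta 17, Gamma 3, Delta 7, Zeta 2.
Every allocation lies between the lower and upper quota.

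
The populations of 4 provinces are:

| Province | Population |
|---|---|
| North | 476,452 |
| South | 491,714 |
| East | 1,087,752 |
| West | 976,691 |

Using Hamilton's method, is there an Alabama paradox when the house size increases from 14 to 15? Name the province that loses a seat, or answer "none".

At 14 seats: North 2, South 2, East 5, West 5.
At 15 seats: North 2, South 3, East 5, West 5.
No province's allocation decreased.

none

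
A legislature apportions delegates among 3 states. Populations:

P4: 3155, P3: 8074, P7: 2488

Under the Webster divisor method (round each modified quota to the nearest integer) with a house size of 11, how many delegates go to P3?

Standard divisor 13717/11 ≈ 1247; standard quotas: P4 2.530, P3 6.475, P7 1.995.
Rounding to the nearest integer gives P4 3, P3 6, P7 2 — total 11, matching the house size, so no adjustment is needed.
P3 receives 6.

6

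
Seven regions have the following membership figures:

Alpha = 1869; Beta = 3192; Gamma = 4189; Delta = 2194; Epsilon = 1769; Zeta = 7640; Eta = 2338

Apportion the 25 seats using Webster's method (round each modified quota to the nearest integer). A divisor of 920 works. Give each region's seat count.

Alpha: 2; Beta: 3; Gamma: 5; Delta: 2; Epsilon: 2; Zeta: 8; Eta: 3

With modified divisor 920: modified quotas Alpha 2.032, Beta 3.470, Gamma 4.553, Delta 2.385, Epsilon 1.923, Zeta 8.304, Eta 2.541.
Rounding to the nearest integer: Alpha 2, Beta 3, Gamma 5, Delta 2, Epsilon 2, Zeta 8, Eta 3 (total 25).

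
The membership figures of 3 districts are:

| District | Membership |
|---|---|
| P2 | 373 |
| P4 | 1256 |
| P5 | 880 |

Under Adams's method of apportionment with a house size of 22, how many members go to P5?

Standard divisor 2509/22 ≈ 114.045; standard quotas: P2 3.271, P4 11.013, P5 7.716.
Rounding up gives 4, 12, 8 = 24 seats, so the divisor must be adjusted.
With modified divisor 125.22: modified quotas P2 2.979, P4 10.030, P5 7.028.
Rounding up: P2 3, P4 11, P5 8 (total 22).
P5 receives 8.

8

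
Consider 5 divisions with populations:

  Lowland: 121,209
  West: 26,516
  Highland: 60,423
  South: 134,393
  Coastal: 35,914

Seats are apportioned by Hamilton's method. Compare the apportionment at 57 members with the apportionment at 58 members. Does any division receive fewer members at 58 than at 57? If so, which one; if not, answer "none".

Coastal

At 57 seats: Lowland 18, West 4, Highland 9, South 20, Coastal 6.
At 58 seats: Lowland 19, West 4, Highland 9, South 21, Coastal 5.
Coastal drops from 6 to 5.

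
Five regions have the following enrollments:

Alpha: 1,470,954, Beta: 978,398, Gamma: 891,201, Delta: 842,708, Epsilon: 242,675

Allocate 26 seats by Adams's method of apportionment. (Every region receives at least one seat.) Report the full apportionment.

Alpha=8, Beta=6, Gamma=5, Delta=5, Epsilon=2

Standard divisor 4425936/26 ≈ 170228.308; standard quotas: Alpha 8.641, Beta 5.748, Gamma 5.235, Delta 4.950, Epsilon 1.426.
Rounding up gives 9, 6, 6, 5, 2 = 28 seats, so the divisor must be adjusted.
With modified divisor 189800: modified quotas Alpha 7.750, Beta 5.155, Gamma 4.695, Delta 4.440, Epsilon 1.279.
Rounding up: Alpha 8, Beta 6, Gamma 5, Delta 5, Epsilon 2 (total 26).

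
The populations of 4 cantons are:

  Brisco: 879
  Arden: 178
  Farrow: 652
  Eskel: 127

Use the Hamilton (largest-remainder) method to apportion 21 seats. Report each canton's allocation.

Brisco: 10, Arden: 2, Farrow: 8, Eskel: 1

Total 1836; standard divisor 1836/21 ≈ 87.429.
Standard quotas: Brisco 10.054, Arden 2.036, Farrow 7.458, Eskel 1.453.
Lower quotas: Brisco 10, Arden 2, Farrow 7, Eskel 1 (sum 20, leaving 1 seat).
Remainders in descending order: Farrow 0.458, Eskel 0.453, Brisco 0.054, Arden 0.036.
Largest remainder: Farrow receives the extra seat.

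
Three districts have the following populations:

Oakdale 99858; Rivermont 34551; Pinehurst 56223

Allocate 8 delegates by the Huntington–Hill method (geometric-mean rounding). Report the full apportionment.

With divisor 23692: modified quotas Oakdale 4.215, Rivermont 1.458, Pinehurst 2.373.
Geometric-mean thresholds: Oakdale √(4·5)=4.472, Rivermont √(1·2)=1.414, Pinehurst √(2·3)=2.449.
Each quota rounded against its threshold gives Oakdale 4, Rivermont 2, Pinehurst 2 (total 8).

Oakdale: 4; Rivermont: 2; Pinehurst: 2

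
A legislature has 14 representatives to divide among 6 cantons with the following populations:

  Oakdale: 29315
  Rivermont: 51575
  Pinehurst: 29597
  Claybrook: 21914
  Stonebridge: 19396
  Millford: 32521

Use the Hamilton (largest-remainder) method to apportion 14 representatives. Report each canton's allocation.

The standard divisor is 184318/14 ≈ 13165.571.
Standard quotas: Oakdale 2.2266, Rivermont 3.9174, Pinehurst 2.2481, Claybrook 1.6645, Stonebridge 1.4732, Millford 2.4702.
Lower quotas: Oakdale 2, Rivermont 3, Pinehurst 2, Claybrook 1, Stonebridge 1, Millford 2 (sum 11, leaving 3 seats).
Remainders in descending order: Rivermont 0.9174, Claybrook 0.6645, Stonebridge 0.4732, Millford 0.4702, Pinehurst 0.2481, Oakdale 0.2266.
The surplus seats go to Rivermont, Claybrook, Stonebridge.

Oakdale 2; Rivermont 4; Pinehurst 2; Claybrook 2; Stonebridge 2; Millford 2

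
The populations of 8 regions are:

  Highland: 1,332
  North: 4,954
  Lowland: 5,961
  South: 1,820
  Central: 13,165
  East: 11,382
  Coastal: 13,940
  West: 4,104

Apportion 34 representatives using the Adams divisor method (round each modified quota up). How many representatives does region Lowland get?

Standard divisor 56658/34 ≈ 1666.412; standard quotas: Highland 0.799, North 2.973, Lowland 3.577, South 1.092, Central 7.900, East 6.830, Coastal 8.365, West 2.463.
Rounding up gives 1, 3, 4, 2, 8, 7, 9, 3 = 37 seats, so the divisor must be adjusted.
With modified divisor 1890: modified quotas Highland 0.705, North 2.621, Lowland 3.154, South 0.963, Central 6.966, East 6.022, Coastal 7.376, West 2.171.
Rounding up: Highland 1, North 3, Lowland 4, South 1, Central 7, East 7, Coastal 8, West 3 (total 34).
Lowland receives 4.

4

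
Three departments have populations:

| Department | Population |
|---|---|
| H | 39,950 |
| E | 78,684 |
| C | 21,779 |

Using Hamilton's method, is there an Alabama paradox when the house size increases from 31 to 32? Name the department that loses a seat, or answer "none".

none

At 31 seats: H 9, E 17, C 5.
At 32 seats: H 9, E 18, C 5.
No department's allocation decreased.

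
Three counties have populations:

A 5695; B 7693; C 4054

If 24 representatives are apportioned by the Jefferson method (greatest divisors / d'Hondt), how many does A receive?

Standard divisor 17442/24 ≈ 726.75; standard quotas: A 7.836, B 10.585, C 5.578.
Rounding down gives 7, 10, 5 = 22 seats, so the divisor must be adjusted.
With modified divisor 690: modified quotas A 8.254, B 11.149, C 5.875.
Rounding down: A 8, B 11, C 5 (total 24).
A receives 8.

8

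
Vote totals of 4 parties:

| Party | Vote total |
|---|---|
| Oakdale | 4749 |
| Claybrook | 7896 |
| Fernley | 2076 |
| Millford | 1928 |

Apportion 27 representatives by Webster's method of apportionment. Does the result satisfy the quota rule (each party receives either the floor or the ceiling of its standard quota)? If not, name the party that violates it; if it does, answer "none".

Standard quotas: Oakdale 7.702, Claybrook 12.805, Fernley 3.367, Millford 3.127.
Webster allocation: Oakdale 8, Claybrook 13, Fernley 3, Millford 3.
Every allocation lies between the lower and upper quota.

none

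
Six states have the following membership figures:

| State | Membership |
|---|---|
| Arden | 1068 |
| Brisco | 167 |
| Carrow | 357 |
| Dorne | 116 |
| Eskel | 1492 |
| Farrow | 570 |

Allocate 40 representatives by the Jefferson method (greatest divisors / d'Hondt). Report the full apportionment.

Standard divisor 3770/40 ≈ 94.25; standard quotas: Arden 11.332, Brisco 1.772, Carrow 3.788, Dorne 1.231, Eskel 15.830, Farrow 6.048.
Rounding down gives 11, 1, 3, 1, 15, 6 = 37 seats, so the divisor must be adjusted.
With modified divisor 88: modified quotas Arden 12.136, Brisco 1.898, Carrow 4.057, Dorne 1.318, Eskel 16.955, Farrow 6.477.
Rounding down: Arden 12, Brisco 1, Carrow 4, Dorne 1, Eskel 16, Farrow 6 (total 40).

Arden 12, Brisco 1, Carrow 4, Dorne 1, Eskel 16, Farrow 6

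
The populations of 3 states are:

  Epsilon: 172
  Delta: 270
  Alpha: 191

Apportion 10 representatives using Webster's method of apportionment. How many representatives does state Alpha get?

3

Standard divisor 633/10 ≈ 63.3; standard quotas: Epsilon 2.717, Delta 4.265, Alpha 3.017.
Rounding to the nearest integer gives Epsilon 3, Delta 4, Alpha 3 — total 10, matching the house size, so no adjustment is needed.
Alpha receives 3.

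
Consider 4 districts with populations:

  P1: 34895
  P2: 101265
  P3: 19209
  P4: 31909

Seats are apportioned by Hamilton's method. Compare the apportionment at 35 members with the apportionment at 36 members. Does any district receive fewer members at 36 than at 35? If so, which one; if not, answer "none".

none

At 35 seats: P1 6, P2 19, P3 4, P4 6.
At 36 seats: P1 7, P2 19, P3 4, P4 6.
No district's allocation decreased.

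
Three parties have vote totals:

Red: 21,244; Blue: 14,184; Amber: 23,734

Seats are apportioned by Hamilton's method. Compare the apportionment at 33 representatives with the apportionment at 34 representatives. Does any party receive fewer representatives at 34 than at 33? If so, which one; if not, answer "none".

At 33 seats: Red 12, Blue 8, Amber 13.
At 34 seats: Red 12, Blue 8, Amber 14.
No party's allocation decreased.

none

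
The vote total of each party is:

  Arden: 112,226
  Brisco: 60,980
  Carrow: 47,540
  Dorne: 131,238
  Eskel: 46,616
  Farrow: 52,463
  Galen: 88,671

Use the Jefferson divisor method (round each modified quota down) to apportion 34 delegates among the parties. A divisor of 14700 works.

With modified divisor 14700: modified quotas Arden 7.634, Brisco 4.148, Carrow 3.234, Dorne 8.928, Eskel 3.171, Farrow 3.569, Galen 6.032.
Rounding down: Arden 7, Brisco 4, Carrow 3, Dorne 8, Eskel 3, Farrow 3, Galen 6 (total 34).

Arden 7, Brisco 4, Carrow 3, Dorne 8, Eskel 3, Farrow 3, Galen 6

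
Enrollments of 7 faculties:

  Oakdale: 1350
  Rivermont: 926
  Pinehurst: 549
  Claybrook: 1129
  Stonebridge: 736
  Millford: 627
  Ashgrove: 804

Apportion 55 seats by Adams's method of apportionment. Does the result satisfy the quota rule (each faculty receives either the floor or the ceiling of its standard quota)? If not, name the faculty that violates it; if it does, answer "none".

none

Standard quotas: Oakdale 12.130, Rivermont 8.321, Pinehurst 4.933, Claybrook 10.145, Stonebridge 6.613, Millford 5.634, Ashgrove 7.224.
Adams allocation: Oakdale 12, Rivermont 8, Pinehurst 5, Claybrook 10, Stonebridge 7, Millford 6, Ashgrove 7.
Every allocation lies between the lower and upper quota.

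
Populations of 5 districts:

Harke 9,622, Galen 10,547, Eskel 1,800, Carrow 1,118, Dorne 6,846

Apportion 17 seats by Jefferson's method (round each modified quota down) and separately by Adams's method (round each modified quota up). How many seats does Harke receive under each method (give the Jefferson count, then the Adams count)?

6 and 5

Jefferson: Harke 6, Galen 6, Eskel 1, Carrow 0, Dorne 4.
Adams: Harke 5, Galen 6, Eskel 1, Carrow 1, Dorne 4.
Harke gets 6 under Jefferson and 5 under Adams.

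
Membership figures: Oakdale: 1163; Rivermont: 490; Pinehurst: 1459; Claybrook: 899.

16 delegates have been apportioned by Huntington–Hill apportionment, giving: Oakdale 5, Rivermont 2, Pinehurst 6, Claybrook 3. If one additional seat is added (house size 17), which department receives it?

Priority for the next seat is population ÷ (√(s·(s+1))).
Priorities: Oakdale 212.334, Rivermont 200.042, Pinehurst 225.129, Claybrook 259.519.
Highest priority: Claybrook.

Claybrook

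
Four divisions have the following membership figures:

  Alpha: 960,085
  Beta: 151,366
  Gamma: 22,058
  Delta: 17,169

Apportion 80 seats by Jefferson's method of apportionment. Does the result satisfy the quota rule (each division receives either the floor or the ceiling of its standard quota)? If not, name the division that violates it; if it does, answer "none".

Standard quotas: Alpha 66.749, Beta 10.524, Gamma 1.534, Delta 1.194.
Jefferson allocation: Alpha 68, Beta 10, Gamma 1, Delta 1.
Alpha has quota 66.749 (lower 66, upper 67) but receives 68 — outside the quota interval.

Alpha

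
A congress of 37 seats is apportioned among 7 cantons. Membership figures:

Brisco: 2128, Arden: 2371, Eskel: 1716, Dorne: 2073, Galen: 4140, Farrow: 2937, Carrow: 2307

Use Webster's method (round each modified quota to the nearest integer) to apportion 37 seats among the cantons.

Standard divisor 17672/37 ≈ 477.622; standard quotas: Brisco 4.455, Arden 4.964, Eskel 3.593, Dorne 4.340, Galen 8.668, Farrow 6.149, Carrow 4.830.
Rounding to the nearest integer gives Brisco 4, Arden 5, Eskel 4, Dorne 4, Galen 9, Farrow 6, Carrow 5 — total 37, matching the house size, so no adjustment is needed.

Brisco: 4; Arden: 5; Eskel: 4; Dorne: 4; Galen: 9; Farrow: 6; Carrow: 5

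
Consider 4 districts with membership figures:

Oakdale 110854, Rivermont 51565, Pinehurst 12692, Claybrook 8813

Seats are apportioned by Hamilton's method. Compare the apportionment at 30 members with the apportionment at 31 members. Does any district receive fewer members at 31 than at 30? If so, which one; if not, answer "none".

At 30 seats: Oakdale 18, Rivermont 8, Pinehurst 2, Claybrook 2.
At 31 seats: Oakdale 19, Rivermont 9, Pinehurst 2, Claybrook 1.
Claybrook drops from 2 to 1.

Claybrook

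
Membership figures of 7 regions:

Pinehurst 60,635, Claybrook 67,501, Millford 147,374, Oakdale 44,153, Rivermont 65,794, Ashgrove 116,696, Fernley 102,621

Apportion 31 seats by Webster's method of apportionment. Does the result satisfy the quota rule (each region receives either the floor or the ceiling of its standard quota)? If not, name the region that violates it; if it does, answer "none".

none

Standard quotas: Pinehurst 3.108, Claybrook 3.460, Millford 7.554, Oakdale 2.263, Rivermont 3.373, Ashgrove 5.982, Fernley 5.260.
Webster allocation: Pinehurst 3, Claybrook 4, Millford 8, Oakdale 2, Rivermont 3, Ashgrove 6, Fernley 5.
Every allocation lies between the lower and upper quota.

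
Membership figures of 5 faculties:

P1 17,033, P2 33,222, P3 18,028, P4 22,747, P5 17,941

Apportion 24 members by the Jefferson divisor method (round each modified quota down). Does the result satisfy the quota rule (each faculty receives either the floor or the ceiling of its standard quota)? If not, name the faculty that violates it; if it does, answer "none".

none

Standard quotas: P1 3.751, P2 7.317, P3 3.971, P4 5.010, P5 3.951.
Jefferson allocation: P1 4, P2 7, P3 4, P4 5, P5 4.
Every allocation lies between the lower and upper quota.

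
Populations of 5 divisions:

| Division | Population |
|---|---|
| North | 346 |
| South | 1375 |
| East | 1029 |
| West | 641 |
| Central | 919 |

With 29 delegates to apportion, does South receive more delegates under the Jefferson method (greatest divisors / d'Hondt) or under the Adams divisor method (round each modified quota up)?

Jefferson

Jefferson: North 2, South 10, East 7, West 4, Central 6.
Adams: North 3, South 9, East 7, West 4, Central 6.
South gets 10 under Jefferson and 9 under Adams.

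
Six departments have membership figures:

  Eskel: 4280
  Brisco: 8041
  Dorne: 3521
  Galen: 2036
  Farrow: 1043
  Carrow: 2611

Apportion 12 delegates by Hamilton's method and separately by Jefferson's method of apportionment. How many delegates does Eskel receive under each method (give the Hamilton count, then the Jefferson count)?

Hamilton: Eskel 2, Brisco 5, Dorne 2, Galen 1, Farrow 1, Carrow 1.
Jefferson: Eskel 3, Brisco 5, Dorne 2, Galen 1, Farrow 0, Carrow 1.
Eskel gets 2 under Hamilton and 3 under Jefferson.

2 and 3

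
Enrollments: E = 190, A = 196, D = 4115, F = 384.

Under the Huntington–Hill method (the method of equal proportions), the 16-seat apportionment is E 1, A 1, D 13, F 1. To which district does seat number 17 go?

Priority for the next seat is population ÷ (√(s·(s+1))).
Priorities: E 134.350, A 138.593, D 305.024, F 271.529.
Highest priority: D.

D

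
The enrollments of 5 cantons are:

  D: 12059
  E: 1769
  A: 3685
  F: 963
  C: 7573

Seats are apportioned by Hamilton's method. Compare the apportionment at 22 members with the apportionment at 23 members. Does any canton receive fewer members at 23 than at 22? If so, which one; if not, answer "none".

E

At 22 seats: D 10, E 2, A 3, F 1, C 6.
At 23 seats: D 11, E 1, A 3, F 1, C 7.
E drops from 2 to 1.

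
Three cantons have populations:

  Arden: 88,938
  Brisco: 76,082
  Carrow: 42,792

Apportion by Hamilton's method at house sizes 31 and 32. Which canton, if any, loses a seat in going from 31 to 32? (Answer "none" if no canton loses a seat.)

Carrow

At 31 seats: Arden 13, Brisco 11, Carrow 7.
At 32 seats: Arden 14, Brisco 12, Carrow 6.
Carrow drops from 7 to 6.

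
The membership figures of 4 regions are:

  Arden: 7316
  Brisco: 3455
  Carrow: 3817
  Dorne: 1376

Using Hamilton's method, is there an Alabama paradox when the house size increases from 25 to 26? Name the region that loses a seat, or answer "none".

At 25 seats: Arden 12, Brisco 5, Carrow 6, Dorne 2.
At 26 seats: Arden 12, Brisco 6, Carrow 6, Dorne 2.
No region's allocation decreased.

none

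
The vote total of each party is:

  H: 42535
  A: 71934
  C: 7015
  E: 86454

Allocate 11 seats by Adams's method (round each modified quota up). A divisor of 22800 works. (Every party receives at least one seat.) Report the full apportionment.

With modified divisor 22800: modified quotas H 1.866, A 3.155, C 0.308, E 3.792.
Rounding up: H 2, A 4, C 1, E 4 (total 11).

H: 2, A: 4, C: 1, E: 4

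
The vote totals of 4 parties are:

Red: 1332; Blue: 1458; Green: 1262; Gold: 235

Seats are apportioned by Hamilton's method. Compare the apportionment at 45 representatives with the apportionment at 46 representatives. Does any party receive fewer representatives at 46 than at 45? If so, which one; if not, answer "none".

At 45 seats: Red 14, Blue 15, Green 13, Gold 3.
At 46 seats: Red 14, Blue 16, Green 14, Gold 2.
Gold drops from 3 to 2.

Gold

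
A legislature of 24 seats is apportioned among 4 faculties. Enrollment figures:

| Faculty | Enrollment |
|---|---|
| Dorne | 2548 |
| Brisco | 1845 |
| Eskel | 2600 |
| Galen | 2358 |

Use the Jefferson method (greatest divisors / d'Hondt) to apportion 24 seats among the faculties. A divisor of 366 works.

With modified divisor 366: modified quotas Dorne 6.962, Brisco 5.041, Eskel 7.104, Galen 6.443.
Rounding down: Dorne 6, Brisco 5, Eskel 7, Galen 6 (total 24).

Dorne=6, Brisco=5, Eskel=7, Galen=6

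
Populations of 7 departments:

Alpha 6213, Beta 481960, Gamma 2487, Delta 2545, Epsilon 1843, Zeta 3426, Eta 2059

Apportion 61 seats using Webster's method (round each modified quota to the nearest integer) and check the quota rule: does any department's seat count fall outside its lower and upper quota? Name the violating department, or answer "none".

Standard quotas: Alpha 0.757, Beta 58.737, Gamma 0.303, Delta 0.310, Epsilon 0.225, Zeta 0.418, Eta 0.251.
Webster allocation: Alpha 1, Beta 60, Gamma 0, Delta 0, Epsilon 0, Zeta 0, Eta 0.
Beta has quota 58.737 (lower 58, upper 59) but receives 60 — outside the quota interval.

Beta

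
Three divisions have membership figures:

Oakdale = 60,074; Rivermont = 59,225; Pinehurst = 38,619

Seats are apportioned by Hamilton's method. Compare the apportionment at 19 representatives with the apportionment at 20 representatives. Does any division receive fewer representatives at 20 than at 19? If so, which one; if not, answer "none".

At 19 seats: Oakdale 7, Rivermont 7, Pinehurst 5.
At 20 seats: Oakdale 8, Rivermont 7, Pinehurst 5.
No division's allocation decreased.

none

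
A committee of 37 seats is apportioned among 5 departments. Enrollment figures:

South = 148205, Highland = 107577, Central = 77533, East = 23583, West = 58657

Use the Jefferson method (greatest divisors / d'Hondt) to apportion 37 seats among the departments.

Standard divisor 415555/37 ≈ 11231.216; standard quotas: South 13.196, Highland 9.578, Central 6.903, East 2.100, West 5.223.
Rounding down gives 13, 9, 6, 2, 5 = 35 seats, so the divisor must be adjusted.
With modified divisor 10700: modified quotas South 13.851, Highland 10.054, Central 7.246, East 2.204, West 5.482.
Rounding down: South 13, Highland 10, Central 7, East 2, West 5 (total 37).

South=13, Highland=10, Central=7, East=2, West=5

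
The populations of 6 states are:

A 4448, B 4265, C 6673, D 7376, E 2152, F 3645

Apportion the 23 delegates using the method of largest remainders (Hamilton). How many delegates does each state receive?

A 4, B 3, C 5, D 6, E 2, F 3

Total 28559; standard divisor 28559/23 ≈ 1241.696.
Standard quotas: A 3.5822, B 3.4348, C 5.3741, D 5.9403, E 1.7331, F 2.9355.
Lower quotas: A 3, B 3, C 5, D 5, E 1, F 2 (sum 19, leaving 4 seats).
Remainders in descending order: D 0.9403, F 0.9355, E 0.7331, A 0.5822, B 0.4348, C 0.3741.
The surplus seats go to D, F, E, A.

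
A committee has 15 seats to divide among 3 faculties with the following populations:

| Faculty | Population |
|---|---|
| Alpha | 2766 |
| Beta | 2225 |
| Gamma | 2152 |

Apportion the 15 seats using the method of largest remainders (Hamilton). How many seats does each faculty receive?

The standard divisor is 7143/15 ≈ 476.2.
Standard quotas: Alpha 5.808, Beta 4.672, Gamma 4.519.
Lower quotas: Alpha 5, Beta 4, Gamma 4 (sum 13, leaving 2 seats).
Remainders in descending order: Alpha 0.808, Beta 0.672, Gamma 0.519.
The surplus seats go to Alpha, Beta.

Alpha 6, Beta 5, Gamma 4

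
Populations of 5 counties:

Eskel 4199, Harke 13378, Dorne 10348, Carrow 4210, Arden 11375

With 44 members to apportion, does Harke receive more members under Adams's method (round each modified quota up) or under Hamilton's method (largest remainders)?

Hamilton

Adams: Eskel 5, Harke 13, Dorne 10, Carrow 5, Arden 11.
Hamilton: Eskel 4, Harke 14, Dorne 10, Carrow 4, Arden 12.
Harke gets 13 under Adams and 14 under Hamilton.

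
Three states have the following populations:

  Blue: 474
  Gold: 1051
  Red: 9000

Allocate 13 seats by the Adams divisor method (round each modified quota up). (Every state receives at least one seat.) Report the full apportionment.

Blue 1, Gold 2, Red 10

Standard divisor 10525/13 ≈ 809.615; standard quotas: Blue 0.585, Gold 1.298, Red 11.116.
Rounding up gives 1, 2, 12 = 15 seats, so the divisor must be adjusted.
With modified divisor 950: modified quotas Blue 0.499, Gold 1.106, Red 9.474.
Rounding up: Blue 1, Gold 2, Red 10 (total 13).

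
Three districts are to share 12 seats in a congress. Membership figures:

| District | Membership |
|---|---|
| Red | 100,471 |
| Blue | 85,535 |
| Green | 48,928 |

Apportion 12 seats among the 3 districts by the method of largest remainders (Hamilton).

Red: 5, Blue: 4, Green: 3

The standard divisor is 234934/12 ≈ 19577.833.
Standard quotas: Red 5.1319, Blue 4.3690, Green 2.4992.
Lower quotas: Red 5, Blue 4, Green 2 (sum 11, leaving 1 seat).
Remainders in descending order: Green 0.4992, Blue 0.3690, Red 0.1319.
The surplus seat goes to Green.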